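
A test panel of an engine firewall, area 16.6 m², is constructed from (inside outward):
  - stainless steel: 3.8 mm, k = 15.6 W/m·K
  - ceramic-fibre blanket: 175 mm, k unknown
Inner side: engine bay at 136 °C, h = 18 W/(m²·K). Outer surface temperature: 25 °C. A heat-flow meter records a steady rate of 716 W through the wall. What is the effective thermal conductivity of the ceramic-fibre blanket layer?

Model the wall as resistances in series:
R_inner film = 1/(h_i·A) = 1/(18×16.6) = 0.003347 K/W
R_stainless steel = L/(kA) = 0.0038/(15.6×16.6) = 1.467×10^-5 K/W
Sum of known resistances R_other = 0.003361 K/W
Total R = ΔT/Q = 111/716 = 0.155 K/W
R_ceramic-fibre blanket = R_total − R_other = 0.1517 K/W
k = L/(R·A) = 0.175/(0.1517×16.6)

k ≈ 0.0695 W/(m·K)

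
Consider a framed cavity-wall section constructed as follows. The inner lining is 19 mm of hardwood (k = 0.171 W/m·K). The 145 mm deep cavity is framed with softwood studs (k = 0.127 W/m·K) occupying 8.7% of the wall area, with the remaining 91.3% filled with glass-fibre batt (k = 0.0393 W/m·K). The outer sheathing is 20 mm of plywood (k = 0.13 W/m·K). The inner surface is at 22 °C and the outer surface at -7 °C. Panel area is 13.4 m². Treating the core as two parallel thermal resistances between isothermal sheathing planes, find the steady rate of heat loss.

Sheathing layers in series; stud and cavity paths in parallel between them.
R_inner = 0.019/(0.171×13.4) = 0.008292 K/W
R_stud  = 0.145/(0.127×0.087×13.4) = 0.9794 K/W
R_cav   = 0.145/(0.0393×0.913×13.4) = 0.3016 K/W
1/R_core = 1/R_stud + 1/R_cav → R_core = 0.2306 K/W
R_outer = 0.02/(0.13×13.4) = 0.01148 K/W
R_total = 0.2503 K/W
Q = ΔT/R_total = 29/0.2503

Q ≈ 116 W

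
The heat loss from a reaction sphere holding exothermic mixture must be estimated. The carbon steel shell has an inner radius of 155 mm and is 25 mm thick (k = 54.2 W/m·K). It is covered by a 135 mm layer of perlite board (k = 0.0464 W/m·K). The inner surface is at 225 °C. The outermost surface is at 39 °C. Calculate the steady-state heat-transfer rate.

Spherical conduction: R = (1/r_in − 1/r_out)/(4πk) per layer; series-sum.
R_carbon steel shell = (1/0.155 − 1/0.18)/(4π×54.2) = 0.001316 K/W
R_perlite board = (1/0.18 − 1/0.315)/(4π×0.0464) = 4.083 K/W
R_total = 4.085 K/W
Q = ΔT/R_total = 186/4.085

Q ≈ 45.5 W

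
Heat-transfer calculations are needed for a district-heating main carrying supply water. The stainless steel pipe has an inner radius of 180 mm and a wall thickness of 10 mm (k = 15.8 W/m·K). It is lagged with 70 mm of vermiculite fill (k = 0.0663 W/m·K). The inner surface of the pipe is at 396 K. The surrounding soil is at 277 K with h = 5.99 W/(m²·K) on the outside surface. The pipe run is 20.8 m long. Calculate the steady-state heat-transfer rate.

Q ≈ 2890 W

Cylindrical conduction, so R = ln(r₂/r₁)/(2πkL) per layer, in series:
R_stainless steel pipe wall = ln(190/180)/(2π×15.8×20.8) = 2.618×10^-5 K/W
R_vermiculite fill = ln(260/190)/(2π×0.0663×20.8) = 0.0362 K/W
R_outer film = 1/(h_o·2πr_oL) = 1/(5.99×2π×0.26×20.8) = 0.004913 K/W
R_total = 0.04114 K/W
Q = ΔT/R_total = 119/0.04114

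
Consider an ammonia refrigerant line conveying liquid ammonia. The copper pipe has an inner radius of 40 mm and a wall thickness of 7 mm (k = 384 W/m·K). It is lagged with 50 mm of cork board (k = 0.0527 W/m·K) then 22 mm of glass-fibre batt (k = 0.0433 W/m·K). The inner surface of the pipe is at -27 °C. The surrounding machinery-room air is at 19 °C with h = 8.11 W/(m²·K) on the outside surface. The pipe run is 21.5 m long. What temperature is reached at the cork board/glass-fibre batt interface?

Per-layer cylindrical resistances, series-summed:
R_copper pipe wall = ln(47/40)/(2π×384×21.5) = 3.109×10^-6 K/W
R_cork board = ln(97/47)/(2π×0.0527×21.5) = 0.1018 K/W
R_glass-fibre batt = ln(119/97)/(2π×0.0433×21.5) = 0.03495 K/W
R_outer film = 1/(h_o·2πr_oL) = 1/(8.11×2π×0.119×21.5) = 0.00767 K/W
R_total = 0.1444 K/W
Q = ΔT/R_total = 46/0.1444
Q = 319 W
T_interface = T_inner + Q·ΣR(inner→interface) = -27 + 319×0.1018

T ≈ 5.42 °C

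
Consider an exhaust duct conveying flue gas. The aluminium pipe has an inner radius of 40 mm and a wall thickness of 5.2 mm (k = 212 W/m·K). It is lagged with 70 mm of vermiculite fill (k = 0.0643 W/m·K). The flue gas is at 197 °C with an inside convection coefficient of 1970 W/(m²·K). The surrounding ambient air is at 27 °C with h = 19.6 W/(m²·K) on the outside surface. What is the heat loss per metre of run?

Cylindrical conduction, so R = ln(r₂/r₁)/(2πkL) per layer, in series:
R_inner film = 1/(h_i·2πr₁L) = 1/(1970×2π×0.04×1) = 0.00202 K/W
R_aluminium pipe wall = ln(45.2/40)/(2π×212×1) = 9.175×10^-5 K/W
R_vermiculite fill = ln(115.2/45.2)/(2π×0.0643×1) = 2.316 K/W
R_outer film = 1/(h_o·2πr_oL) = 1/(19.6×2π×0.1152×1) = 0.07049 K/W
R_total = 2.388 K/W
Q = ΔT/R_total = 170/2.388

q′ ≈ 71.2 W/m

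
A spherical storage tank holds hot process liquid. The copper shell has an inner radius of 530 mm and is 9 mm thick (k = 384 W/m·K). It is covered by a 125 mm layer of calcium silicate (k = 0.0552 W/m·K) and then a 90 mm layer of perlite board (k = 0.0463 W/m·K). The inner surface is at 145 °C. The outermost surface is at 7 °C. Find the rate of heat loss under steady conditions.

Q ≈ 170 W

Radial (spherical) resistances in series:
R_copper shell = (1/0.53 − 1/0.539)/(4π×384) = 6.529×10^-6 K/W
R_calcium silicate = (1/0.539 − 1/0.664)/(4π×0.0552) = 0.5035 K/W
R_perlite board = (1/0.664 − 1/0.754)/(4π×0.0463) = 0.309 K/W
R_total = 0.8125 K/W
Q = ΔT/R_total = 138/0.8125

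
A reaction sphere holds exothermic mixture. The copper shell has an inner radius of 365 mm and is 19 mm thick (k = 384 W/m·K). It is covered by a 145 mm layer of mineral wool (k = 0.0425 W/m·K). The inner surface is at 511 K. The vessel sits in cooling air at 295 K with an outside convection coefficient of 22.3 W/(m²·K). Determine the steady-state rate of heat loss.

For a spherical shell R = (1/r₁ − 1/r₂)/(4πk); film R = 1/(h·4πr²). In series:
R_copper shell = (1/0.365 − 1/0.384)/(4π×384) = 2.809×10^-5 K/W
R_mineral wool = (1/0.384 − 1/0.529)/(4π×0.0425) = 1.337 K/W
R_outer film = 1/(h·4πr_o²) = 1/(22.3×4π×0.529²) = 0.01275 K/W
R_total = 1.349 K/W
Q = ΔT/R_total = 216/1.349

Q ≈ 160 W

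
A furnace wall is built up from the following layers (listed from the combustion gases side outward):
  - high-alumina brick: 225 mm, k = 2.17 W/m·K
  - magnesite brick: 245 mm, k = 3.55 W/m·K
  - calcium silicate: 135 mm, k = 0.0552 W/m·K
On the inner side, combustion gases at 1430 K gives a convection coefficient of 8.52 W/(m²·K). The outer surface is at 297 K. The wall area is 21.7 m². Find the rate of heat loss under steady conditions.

Q ≈ 8990 W

Series thermal resistances:
R_inner film = 1/(h_i·A) = 1/(8.52×21.7) = 0.005409 K/W
R_high-alumina brick = L/(kA) = 0.225/(2.17×21.7) = 0.004778 K/W
R_magnesite brick = L/(kA) = 0.245/(3.55×21.7) = 0.00318 K/W
R_calcium silicate = L/(kA) = 0.135/(0.0552×21.7) = 0.1127 K/W
R_total = 0.1261 K/W
Q = ΔT / R_total = 1133 / 0.1261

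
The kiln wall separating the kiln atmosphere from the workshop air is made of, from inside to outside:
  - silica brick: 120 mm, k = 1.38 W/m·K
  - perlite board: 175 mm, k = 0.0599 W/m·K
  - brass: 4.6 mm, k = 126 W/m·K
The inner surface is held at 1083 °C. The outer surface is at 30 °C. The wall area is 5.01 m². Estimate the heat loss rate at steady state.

Q ≈ 1750 W

Treating each layer as a thermal resistance in series:
R_silica brick = L/(kA) = 0.12/(1.38×5.01) = 0.01736 K/W
R_perlite board = L/(kA) = 0.175/(0.0599×5.01) = 0.5831 K/W
R_brass = L/(kA) = 0.0046/(126×5.01) = 7.287×10^-6 K/W
R_total = 0.6005 K/W
Q = ΔT / R_total = 1053 / 0.6005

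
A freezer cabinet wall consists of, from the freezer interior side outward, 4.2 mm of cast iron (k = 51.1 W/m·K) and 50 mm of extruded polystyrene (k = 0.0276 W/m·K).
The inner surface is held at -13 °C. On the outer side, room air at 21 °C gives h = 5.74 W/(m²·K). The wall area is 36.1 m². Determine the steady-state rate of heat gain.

Using the resistance-network approach (series):
R_cast iron = L/(kA) = 0.0042/(51.1×36.1) = 2.277×10^-6 K/W
R_extruded polystyrene = L/(kA) = 0.05/(0.0276×36.1) = 0.05018 K/W
R_outer film = 1/(h_o·A) = 1/(5.74×36.1) = 0.004826 K/W
R_total = 0.05501 K/W
Q = ΔT / R_total = 34 / 0.05501

Q ≈ 618 W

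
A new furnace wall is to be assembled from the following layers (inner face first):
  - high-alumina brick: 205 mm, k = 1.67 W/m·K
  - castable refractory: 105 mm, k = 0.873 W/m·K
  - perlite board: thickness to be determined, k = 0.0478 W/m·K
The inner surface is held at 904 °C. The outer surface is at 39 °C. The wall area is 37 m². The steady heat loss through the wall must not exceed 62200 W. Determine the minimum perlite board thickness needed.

Treating each layer as a thermal resistance in series:
R_high-alumina brick = L/(kA) = 0.205/(1.67×37) = 0.003318 K/W
R_castable refractory = L/(kA) = 0.105/(0.873×37) = 0.003251 K/W
Sum of the known resistances R_other = 0.006568 K/W
Required total resistance R_tot = ΔT/Q_allow = 865/62200 = 0.01391 K/W
R_perlite board = R_tot − R_other = 0.007338 K/W
L = R·k·A = 0.007338×0.0478×37

L ≈ 13 mm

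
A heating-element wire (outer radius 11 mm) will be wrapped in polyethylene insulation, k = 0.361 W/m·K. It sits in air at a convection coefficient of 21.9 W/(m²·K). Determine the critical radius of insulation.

For a cylinder r_cr = k/h = 0.361/21.9
r_cr = 16.5 mm; since the bare radius (11 mm) is below r_cr, adding a thin layer of insulation will *increase* heat loss.

r_cr ≈ 16.5 mm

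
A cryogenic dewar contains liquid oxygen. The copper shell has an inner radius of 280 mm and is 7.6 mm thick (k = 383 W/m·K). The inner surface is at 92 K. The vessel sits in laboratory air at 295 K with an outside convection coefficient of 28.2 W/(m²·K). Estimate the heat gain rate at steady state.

Spherical conduction: R = (1/r_in − 1/r_out)/(4πk) per layer; series-sum.
R_copper shell = (1/0.28 − 1/0.2876)/(4π×383) = 1.961×10^-5 K/W
R_outer film = 1/(h·4πr_o²) = 1/(28.2×4π×0.2876²) = 0.03412 K/W
R_total = 0.03414 K/W
Q = ΔT/R_total = 203/0.03414

Q ≈ 5950 W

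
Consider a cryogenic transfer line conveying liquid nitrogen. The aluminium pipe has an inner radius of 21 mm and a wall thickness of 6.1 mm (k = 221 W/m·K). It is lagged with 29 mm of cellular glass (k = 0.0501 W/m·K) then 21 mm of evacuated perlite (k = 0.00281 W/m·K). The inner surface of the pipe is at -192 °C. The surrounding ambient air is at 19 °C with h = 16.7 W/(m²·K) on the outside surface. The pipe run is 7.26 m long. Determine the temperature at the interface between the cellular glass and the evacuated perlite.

T ≈ -168 °C

For a radial system each layer contributes R = ln(r_out/r_in)/(2πkL); films add R = 1/(hA).
R_aluminium pipe wall = ln(27.1/21)/(2π×221×7.26) = 2.53×10^-5 K/W
R_cellular glass = ln(56.1/27.1)/(2π×0.0501×7.26) = 0.3184 K/W
R_evacuated perlite = ln(77.1/56.1)/(2π×0.00281×7.26) = 2.481 K/W
R_outer film = 1/(h_o·2πr_oL) = 1/(16.7×2π×0.0771×7.26) = 0.01703 K/W
R_total = 2.816 K/W
Q = ΔT/R_total = 211/2.816
Q = 74.9 W
T_interface = T_inner + Q·ΣR(inner→interface) = -192 + 74.9×0.3184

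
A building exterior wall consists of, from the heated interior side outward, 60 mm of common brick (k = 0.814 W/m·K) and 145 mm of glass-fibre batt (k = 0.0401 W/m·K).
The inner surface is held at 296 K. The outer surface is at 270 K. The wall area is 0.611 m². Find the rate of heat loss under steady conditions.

Q ≈ 4.31 W

Thermal resistances in series:
R_common brick = L/(kA) = 0.06/(0.814×0.611) = 0.1206 K/W
R_glass-fibre batt = L/(kA) = 0.145/(0.0401×0.611) = 5.918 K/W
R_total = 6.039 K/W
Q = ΔT / R_total = 26 / 6.039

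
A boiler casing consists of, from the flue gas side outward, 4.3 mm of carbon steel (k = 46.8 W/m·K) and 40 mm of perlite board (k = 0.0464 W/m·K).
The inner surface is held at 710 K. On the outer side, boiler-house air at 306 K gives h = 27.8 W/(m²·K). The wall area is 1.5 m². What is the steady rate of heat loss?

Treating each layer as a thermal resistance in series:
R_carbon steel = L/(kA) = 0.0043/(46.8×1.5) = 6.125×10^-5 K/W
R_perlite board = L/(kA) = 0.04/(0.0464×1.5) = 0.5747 K/W
R_outer film = 1/(h_o·A) = 1/(27.8×1.5) = 0.02398 K/W
R_total = 0.5988 K/W
Q = ΔT / R_total = 404 / 0.5988

Q ≈ 675 W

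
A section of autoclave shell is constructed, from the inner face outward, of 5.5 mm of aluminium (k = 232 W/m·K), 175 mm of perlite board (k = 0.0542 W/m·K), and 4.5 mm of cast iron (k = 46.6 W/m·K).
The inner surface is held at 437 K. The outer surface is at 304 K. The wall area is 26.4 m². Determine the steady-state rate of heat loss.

Using the resistance-network approach (series):
R_aluminium = L/(kA) = 0.0055/(232×26.4) = 8.98×10^-7 K/W
R_perlite board = L/(kA) = 0.175/(0.0542×26.4) = 0.1223 K/W
R_cast iron = L/(kA) = 0.0045/(46.6×26.4) = 3.658×10^-6 K/W
R_total = 0.1223 K/W
Q = ΔT / R_total = 133 / 0.1223

Q ≈ 1090 W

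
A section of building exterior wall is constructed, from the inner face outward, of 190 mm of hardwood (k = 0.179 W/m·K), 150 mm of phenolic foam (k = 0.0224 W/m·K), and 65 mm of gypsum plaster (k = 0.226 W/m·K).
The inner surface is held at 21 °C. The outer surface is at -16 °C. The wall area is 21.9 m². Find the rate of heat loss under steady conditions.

Thermal resistances in series:
R_hardwood = L/(kA) = 0.19/(0.179×21.9) = 0.04847 K/W
R_phenolic foam = L/(kA) = 0.15/(0.0224×21.9) = 0.3058 K/W
R_gypsum plaster = L/(kA) = 0.065/(0.226×21.9) = 0.01313 K/W
R_total = 0.3674 K/W
Q = ΔT / R_total = 37 / 0.3674

Q ≈ 101 W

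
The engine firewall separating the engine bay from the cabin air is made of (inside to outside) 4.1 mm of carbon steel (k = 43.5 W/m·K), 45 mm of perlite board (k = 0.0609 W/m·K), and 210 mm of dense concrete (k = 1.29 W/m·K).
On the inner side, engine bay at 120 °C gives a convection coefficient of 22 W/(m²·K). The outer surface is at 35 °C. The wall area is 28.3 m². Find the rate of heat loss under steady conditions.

Model the wall as resistances in series:
R_inner film = 1/(h_i·A) = 1/(22×28.3) = 0.001606 K/W
R_carbon steel = L/(kA) = 0.0041/(43.5×28.3) = 3.33×10^-6 K/W
R_perlite board = L/(kA) = 0.045/(0.0609×28.3) = 0.02611 K/W
R_dense concrete = L/(kA) = 0.21/(1.29×28.3) = 0.005752 K/W
R_total = 0.03347 K/W
Q = ΔT / R_total = 85 / 0.03347

Q ≈ 2540 W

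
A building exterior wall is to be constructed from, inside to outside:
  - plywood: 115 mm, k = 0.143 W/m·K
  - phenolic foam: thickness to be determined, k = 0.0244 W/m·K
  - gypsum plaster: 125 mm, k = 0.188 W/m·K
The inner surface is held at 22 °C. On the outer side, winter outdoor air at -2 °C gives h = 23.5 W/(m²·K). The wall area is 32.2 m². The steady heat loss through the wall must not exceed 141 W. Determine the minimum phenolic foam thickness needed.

L ≈ 96.8 mm

Model the wall as resistances in series:
R_plywood = L/(kA) = 0.115/(0.143×32.2) = 0.02498 K/W
R_gypsum plaster = L/(kA) = 0.125/(0.188×32.2) = 0.02065 K/W
R_outer film = 1/(h_o·A) = 1/(23.5×32.2) = 0.001322 K/W
Sum of the known resistances R_other = 0.04695 K/W
Required total resistance R_tot = ΔT/Q_allow = 24/141 = 0.1702 K/W
R_phenolic foam = R_tot − R_other = 0.1233 K/W
L = R·k·A = 0.1233×0.0244×32.2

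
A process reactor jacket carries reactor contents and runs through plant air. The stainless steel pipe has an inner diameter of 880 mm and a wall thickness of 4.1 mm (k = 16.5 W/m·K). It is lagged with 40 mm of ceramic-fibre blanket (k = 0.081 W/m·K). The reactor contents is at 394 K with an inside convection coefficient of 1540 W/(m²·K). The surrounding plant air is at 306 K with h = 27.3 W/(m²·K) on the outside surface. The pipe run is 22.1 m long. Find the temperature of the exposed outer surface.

T ≈ 312 K

Per-layer cylindrical resistances, series-summed:
R_inner film = 1/(h_i·2πr₁L) = 1/(1540×2π×0.44×22.1) = 1.063×10^-5 K/W
R_stainless steel pipe wall = ln(444.1/440)/(2π×16.5×22.1) = 4.048×10^-6 K/W
R_ceramic-fibre blanket = ln(484.1/444.1)/(2π×0.081×22.1) = 0.007668 K/W
R_outer film = 1/(h_o·2πr_oL) = 1/(27.3×2π×0.4841×22.1) = 5.449×10^-4 K/W
R_total = 0.008227 K/W
Q = ΔT/R_total = 88/0.008227
Q = 10700 W
T_interface = T_inner − Q·ΣR(inner→interface) = 394 − 10700×0.007682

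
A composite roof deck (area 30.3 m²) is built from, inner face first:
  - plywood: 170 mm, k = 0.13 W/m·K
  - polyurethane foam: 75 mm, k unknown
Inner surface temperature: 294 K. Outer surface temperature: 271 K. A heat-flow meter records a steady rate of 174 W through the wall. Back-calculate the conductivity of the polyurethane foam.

Series thermal resistances:
R_plywood = L/(kA) = 0.17/(0.13×30.3) = 0.04316 K/W
Sum of known resistances R_other = 0.04316 K/W
Total R = ΔT/Q = 23/174 = 0.1322 K/W
R_polyurethane foam = R_total − R_other = 0.08903 K/W
k = L/(R·A) = 0.075/(0.08903×30.3)

k ≈ 0.0278 W/(m·K)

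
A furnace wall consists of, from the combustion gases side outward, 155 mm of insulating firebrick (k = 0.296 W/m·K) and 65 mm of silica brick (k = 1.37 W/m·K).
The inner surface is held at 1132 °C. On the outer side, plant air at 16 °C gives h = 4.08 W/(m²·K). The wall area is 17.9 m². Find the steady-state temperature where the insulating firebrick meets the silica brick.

T ≈ 416 °C

Model the wall as resistances in series:
R_insulating firebrick = L/(kA) = 0.155/(0.296×17.9) = 0.02925 K/W
R_silica brick = L/(kA) = 0.065/(1.37×17.9) = 0.002651 K/W
R_outer film = 1/(h_o·A) = 1/(4.08×17.9) = 0.01369 K/W
R_total = 0.0456 K/W;  Q = ΔT/R_total = 1116/0.0456 = 24480 W
T_interface = T_inner − Q·ΣR(inner→interface) = 1132 − 24500×0.02925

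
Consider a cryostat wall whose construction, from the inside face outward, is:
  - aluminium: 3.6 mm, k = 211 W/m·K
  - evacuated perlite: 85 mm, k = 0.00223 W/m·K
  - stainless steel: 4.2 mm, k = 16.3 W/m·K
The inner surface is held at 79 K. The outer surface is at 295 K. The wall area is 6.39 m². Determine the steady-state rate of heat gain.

Thermal resistances in series:
R_aluminium = L/(kA) = 0.0036/(211×6.39) = 2.67×10^-6 K/W
R_evacuated perlite = L/(kA) = 0.085/(0.00223×6.39) = 5.965 K/W
R_stainless steel = L/(kA) = 0.0042/(16.3×6.39) = 4.032×10^-5 K/W
R_total = 5.965 K/W
Q = ΔT / R_total = 216 / 5.965

Q ≈ 36.2 W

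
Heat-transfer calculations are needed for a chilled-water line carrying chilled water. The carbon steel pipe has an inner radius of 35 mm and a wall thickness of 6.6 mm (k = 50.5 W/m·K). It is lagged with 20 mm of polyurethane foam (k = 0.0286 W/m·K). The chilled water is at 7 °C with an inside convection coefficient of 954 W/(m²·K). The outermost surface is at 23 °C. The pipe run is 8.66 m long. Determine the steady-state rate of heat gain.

Cylindrical conduction, so R = ln(r₂/r₁)/(2πkL) per layer, in series:
R_inner film = 1/(h_i·2πr₁L) = 1/(954×2π×0.035×8.66) = 5.504×10^-4 K/W
R_carbon steel pipe wall = ln(41.6/35)/(2π×50.5×8.66) = 6.287×10^-5 K/W
R_polyurethane foam = ln(61.6/41.6)/(2π×0.0286×8.66) = 0.2523 K/W
R_total = 0.2529 K/W
Q = ΔT/R_total = 16/0.2529

Q ≈ 63.3 W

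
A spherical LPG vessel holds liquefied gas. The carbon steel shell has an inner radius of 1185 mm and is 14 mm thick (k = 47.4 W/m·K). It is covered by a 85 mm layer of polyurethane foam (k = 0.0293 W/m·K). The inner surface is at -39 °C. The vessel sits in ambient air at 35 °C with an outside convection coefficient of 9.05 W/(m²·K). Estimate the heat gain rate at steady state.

Q ≈ 476 W

Spherical conduction: R = (1/r_in − 1/r_out)/(4πk) per layer; series-sum.
R_carbon steel shell = (1/1.185 − 1/1.199)/(4π×47.4) = 1.654×10^-5 K/W
R_polyurethane foam = (1/1.199 − 1/1.284)/(4π×0.0293) = 0.15 K/W
R_outer film = 1/(h·4πr_o²) = 1/(9.05×4π×1.284²) = 0.005333 K/W
R_total = 0.1553 K/W
Q = ΔT/R_total = 74/0.1553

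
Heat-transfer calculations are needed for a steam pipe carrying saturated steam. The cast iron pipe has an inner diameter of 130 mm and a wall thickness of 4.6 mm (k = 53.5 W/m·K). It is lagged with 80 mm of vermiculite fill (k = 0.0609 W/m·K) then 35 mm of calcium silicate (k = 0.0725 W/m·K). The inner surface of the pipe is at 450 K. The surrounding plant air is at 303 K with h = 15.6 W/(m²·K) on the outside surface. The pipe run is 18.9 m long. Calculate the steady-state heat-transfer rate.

Per-layer cylindrical resistances, series-summed:
R_cast iron pipe wall = ln(69.6/65)/(2π×53.5×18.9) = 1.076×10^-5 K/W
R_vermiculite fill = ln(149.6/69.6)/(2π×0.0609×18.9) = 0.1058 K/W
R_calcium silicate = ln(184.6/149.6)/(2π×0.0725×18.9) = 0.02442 K/W
R_outer film = 1/(h_o·2πr_oL) = 1/(15.6×2π×0.1846×18.9) = 0.002924 K/W
R_total = 0.1332 K/W
Q = ΔT/R_total = 147/0.1332

Q ≈ 1100 W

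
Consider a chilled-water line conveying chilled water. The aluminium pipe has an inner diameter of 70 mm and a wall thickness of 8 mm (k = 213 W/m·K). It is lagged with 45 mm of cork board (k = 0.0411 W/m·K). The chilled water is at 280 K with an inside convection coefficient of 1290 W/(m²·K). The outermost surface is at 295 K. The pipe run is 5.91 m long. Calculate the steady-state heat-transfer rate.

For a radial system each layer contributes R = ln(r_out/r_in)/(2πkL); films add R = 1/(hA).
R_inner film = 1/(h_i·2πr₁L) = 1/(1290×2π×0.035×5.91) = 5.965×10^-4 K/W
R_aluminium pipe wall = ln(43/35)/(2π×213×5.91) = 2.603×10^-5 K/W
R_cork board = ln(88/43)/(2π×0.0411×5.91) = 0.4692 K/W
R_total = 0.4699 K/W
Q = ΔT/R_total = 15/0.4699

Q ≈ 31.9 W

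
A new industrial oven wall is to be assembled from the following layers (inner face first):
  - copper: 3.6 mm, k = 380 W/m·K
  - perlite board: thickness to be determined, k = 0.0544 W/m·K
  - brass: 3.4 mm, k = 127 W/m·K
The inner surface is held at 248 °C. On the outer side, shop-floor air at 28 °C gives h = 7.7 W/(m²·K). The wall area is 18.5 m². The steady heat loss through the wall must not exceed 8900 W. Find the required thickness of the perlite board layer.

L ≈ 17.8 mm

Thermal resistances in series:
R_copper = L/(kA) = 0.0036/(380×18.5) = 5.121×10^-7 K/W
R_brass = L/(kA) = 0.0034/(127×18.5) = 1.447×10^-6 K/W
R_outer film = 1/(h_o·A) = 1/(7.7×18.5) = 0.00702 K/W
Sum of the known resistances R_other = 0.007022 K/W
Required total resistance R_tot = ΔT/Q_allow = 220/8900 = 0.02472 K/W
R_perlite board = R_tot − R_other = 0.0177 K/W
L = R·k·A = 0.0177×0.0544×18.5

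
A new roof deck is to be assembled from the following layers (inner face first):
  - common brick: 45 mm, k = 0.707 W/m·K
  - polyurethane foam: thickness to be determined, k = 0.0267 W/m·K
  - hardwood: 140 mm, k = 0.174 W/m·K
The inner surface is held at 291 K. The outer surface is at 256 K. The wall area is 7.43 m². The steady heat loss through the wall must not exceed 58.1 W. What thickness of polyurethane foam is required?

L ≈ 96.3 mm

Series thermal resistances:
R_common brick = L/(kA) = 0.045/(0.707×7.43) = 0.008567 K/W
R_hardwood = L/(kA) = 0.14/(0.174×7.43) = 0.1083 K/W
Sum of the known resistances R_other = 0.1169 K/W
Required total resistance R_tot = ΔT/Q_allow = 35/58.1 = 0.6024 K/W
R_polyurethane foam = R_tot − R_other = 0.4856 K/W
L = R·k·A = 0.4856×0.0267×7.43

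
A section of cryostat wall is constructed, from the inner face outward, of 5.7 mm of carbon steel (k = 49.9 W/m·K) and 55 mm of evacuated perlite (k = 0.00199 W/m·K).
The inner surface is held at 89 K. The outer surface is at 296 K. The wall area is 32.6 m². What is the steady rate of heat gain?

Treating each layer as a thermal resistance in series:
R_carbon steel = L/(kA) = 0.0057/(49.9×32.6) = 3.504×10^-6 K/W
R_evacuated perlite = L/(kA) = 0.055/(0.00199×32.6) = 0.8478 K/W
R_total = 0.8478 K/W
Q = ΔT / R_total = 207 / 0.8478

Q ≈ 244 W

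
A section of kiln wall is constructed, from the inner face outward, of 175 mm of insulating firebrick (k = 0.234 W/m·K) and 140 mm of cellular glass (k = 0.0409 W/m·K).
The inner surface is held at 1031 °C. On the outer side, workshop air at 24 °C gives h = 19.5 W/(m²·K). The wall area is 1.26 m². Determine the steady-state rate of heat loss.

Treating each layer as a thermal resistance in series:
R_insulating firebrick = L/(kA) = 0.175/(0.234×1.26) = 0.5935 K/W
R_cellular glass = L/(kA) = 0.14/(0.0409×1.26) = 2.717 K/W
R_outer film = 1/(h_o·A) = 1/(19.5×1.26) = 0.0407 K/W
R_total = 3.351 K/W
Q = ΔT / R_total = 1007 / 3.351

Q ≈ 301 W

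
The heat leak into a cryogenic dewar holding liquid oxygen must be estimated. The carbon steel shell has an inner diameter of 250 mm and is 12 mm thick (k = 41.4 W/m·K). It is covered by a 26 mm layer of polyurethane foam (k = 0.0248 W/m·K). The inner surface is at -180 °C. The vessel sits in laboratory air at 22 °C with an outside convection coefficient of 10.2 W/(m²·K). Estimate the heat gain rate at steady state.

Q ≈ 50.1 W

Each spherical layer contributes R = (1/r_i − 1/r_o)/(4πk):
R_carbon steel shell = (1/0.125 − 1/0.137)/(4π×41.4) = 0.001347 K/W
R_polyurethane foam = (1/0.137 − 1/0.163)/(4π×0.0248) = 3.736 K/W
R_outer film = 1/(h·4πr_o²) = 1/(10.2×4π×0.163²) = 0.2936 K/W
R_total = 4.031 K/W
Q = ΔT/R_total = 202/4.031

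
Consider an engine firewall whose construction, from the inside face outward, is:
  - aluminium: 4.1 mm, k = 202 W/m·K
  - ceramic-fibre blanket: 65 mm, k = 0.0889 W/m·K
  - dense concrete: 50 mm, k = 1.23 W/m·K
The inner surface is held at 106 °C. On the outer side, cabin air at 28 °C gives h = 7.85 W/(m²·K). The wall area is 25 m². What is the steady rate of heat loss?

Treating each layer as a thermal resistance in series:
R_aluminium = L/(kA) = 0.0041/(202×25) = 8.119×10^-7 K/W
R_ceramic-fibre blanket = L/(kA) = 0.065/(0.0889×25) = 0.02925 K/W
R_dense concrete = L/(kA) = 0.05/(1.23×25) = 0.001626 K/W
R_outer film = 1/(h_o·A) = 1/(7.85×25) = 0.005096 K/W
R_total = 0.03597 K/W
Q = ΔT / R_total = 78 / 0.03597

Q ≈ 2170 W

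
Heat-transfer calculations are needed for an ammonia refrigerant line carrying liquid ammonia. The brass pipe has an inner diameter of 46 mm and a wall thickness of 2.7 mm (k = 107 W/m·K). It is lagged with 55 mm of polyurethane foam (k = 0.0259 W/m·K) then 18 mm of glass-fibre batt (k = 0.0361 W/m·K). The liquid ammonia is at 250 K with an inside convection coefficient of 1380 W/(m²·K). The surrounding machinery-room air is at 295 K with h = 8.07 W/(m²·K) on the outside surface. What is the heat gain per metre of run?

q′ ≈ 5.54 W/m

Per-layer cylindrical resistances, series-summed:
R_inner film = 1/(h_i·2πr₁L) = 1/(1380×2π×0.023×1) = 0.005014 K/W
R_brass pipe wall = ln(25.7/23)/(2π×107×1) = 1.651×10^-4 K/W
R_polyurethane foam = ln(80.7/25.7)/(2π×0.0259×1) = 7.031 K/W
R_glass-fibre batt = ln(98.7/80.7)/(2π×0.0361×1) = 0.8877 K/W
R_outer film = 1/(h_o·2πr_oL) = 1/(8.07×2π×0.0987×1) = 0.1998 K/W
R_total = 8.124 K/W
Q = ΔT/R_total = 45/8.124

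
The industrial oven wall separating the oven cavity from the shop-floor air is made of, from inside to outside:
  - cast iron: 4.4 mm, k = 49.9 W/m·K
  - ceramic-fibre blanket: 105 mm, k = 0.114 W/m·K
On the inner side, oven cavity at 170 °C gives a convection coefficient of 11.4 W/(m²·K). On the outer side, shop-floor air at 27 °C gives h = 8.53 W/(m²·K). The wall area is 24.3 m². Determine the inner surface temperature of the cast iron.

T ≈ 159 °C

Series thermal resistances:
R_inner film = 1/(h_i·A) = 1/(11.4×24.3) = 0.00361 K/W
R_cast iron = L/(kA) = 0.0044/(49.9×24.3) = 3.629×10^-6 K/W
R_ceramic-fibre blanket = L/(kA) = 0.105/(0.114×24.3) = 0.0379 K/W
R_outer film = 1/(h_o·A) = 1/(8.53×24.3) = 0.004824 K/W
R_total = 0.04634 K/W;  Q = ΔT/R_total = 143/0.04634 = 3086 W
T_interface = T_inner − Q·ΣR(inner→interface) = 170 − 3090×0.00361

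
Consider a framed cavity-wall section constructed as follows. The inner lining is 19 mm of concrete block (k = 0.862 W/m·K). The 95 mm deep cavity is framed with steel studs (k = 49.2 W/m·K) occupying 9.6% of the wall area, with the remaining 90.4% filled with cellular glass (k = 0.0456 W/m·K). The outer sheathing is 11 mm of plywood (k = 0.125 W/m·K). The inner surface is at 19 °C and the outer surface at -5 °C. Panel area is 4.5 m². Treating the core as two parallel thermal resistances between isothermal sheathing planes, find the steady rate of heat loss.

Sheathing layers in series; stud and cavity paths in parallel between them.
R_inner = 0.019/(0.862×4.5) = 0.004898 K/W
R_stud  = 0.095/(49.2×0.096×4.5) = 0.00447 K/W
R_cav   = 0.095/(0.0456×0.904×4.5) = 0.5121 K/W
1/R_core = 1/R_stud + 1/R_cav → R_core = 0.004431 K/W
R_outer = 0.011/(0.125×4.5) = 0.01956 K/W
R_total = 0.02888 K/W
Q = ΔT/R_total = 24/0.02888

Q ≈ 831 W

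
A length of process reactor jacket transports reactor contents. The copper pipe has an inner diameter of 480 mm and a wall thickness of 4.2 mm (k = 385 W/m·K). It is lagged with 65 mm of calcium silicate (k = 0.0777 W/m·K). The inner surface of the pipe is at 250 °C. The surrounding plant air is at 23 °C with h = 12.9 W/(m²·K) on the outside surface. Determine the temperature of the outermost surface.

For a radial system each layer contributes R = ln(r_out/r_in)/(2πkL); films add R = 1/(hA).
R_copper pipe wall = ln(244.2/240)/(2π×385×1) = 7.172×10^-6 K/W
R_calcium silicate = ln(309.2/244.2)/(2π×0.0777×1) = 0.4834 K/W
R_outer film = 1/(h_o·2πr_oL) = 1/(12.9×2π×0.3092×1) = 0.0399 K/W
R_total = 0.5233 K/W
Q = ΔT/R_total = 227/0.5233
Q = 434 W/m
T_interface = T_inner − Q·ΣR(inner→interface) = 250 − 434×0.4834

T ≈ 40.3 °C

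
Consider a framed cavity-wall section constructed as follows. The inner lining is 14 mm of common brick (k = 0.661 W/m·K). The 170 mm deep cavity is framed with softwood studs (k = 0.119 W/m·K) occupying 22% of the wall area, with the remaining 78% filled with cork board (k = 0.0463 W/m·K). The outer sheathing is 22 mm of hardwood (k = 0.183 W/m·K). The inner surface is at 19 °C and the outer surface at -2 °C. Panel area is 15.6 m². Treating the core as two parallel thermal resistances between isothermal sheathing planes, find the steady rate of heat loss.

Q ≈ 114 W

Sheathing layers in series; stud and cavity paths in parallel between them.
R_inner = 0.014/(0.661×15.6) = 0.001358 K/W
R_stud  = 0.17/(0.119×0.22×15.6) = 0.4163 K/W
R_cav   = 0.17/(0.0463×0.78×15.6) = 0.3018 K/W
1/R_core = 1/R_stud + 1/R_cav → R_core = 0.1749 K/W
R_outer = 0.022/(0.183×15.6) = 0.007706 K/W
R_total = 0.184 K/W
Q = ΔT/R_total = 21/0.184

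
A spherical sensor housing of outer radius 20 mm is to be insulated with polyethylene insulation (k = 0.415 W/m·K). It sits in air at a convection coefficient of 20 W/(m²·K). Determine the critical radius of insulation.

r_cr ≈ 41.5 mm

For a sphere r_cr = 2k/h = 2×0.415/20
r_cr = 41.5 mm; since the bare radius (20 mm) is below r_cr, adding a thin layer of insulation will *increase* heat loss.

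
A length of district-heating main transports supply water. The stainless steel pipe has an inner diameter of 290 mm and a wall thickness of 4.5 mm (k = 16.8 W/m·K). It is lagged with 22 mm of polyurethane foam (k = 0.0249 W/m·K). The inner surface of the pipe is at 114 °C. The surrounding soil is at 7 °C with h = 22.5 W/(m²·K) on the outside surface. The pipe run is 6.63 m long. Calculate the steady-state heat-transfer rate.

Q ≈ 772 W

Radial resistances (cylindrical: R_cond = ln(r_o/r_i)/(2πkL), R_conv = 1/(h·2πrL)):
R_stainless steel pipe wall = ln(149.5/145)/(2π×16.8×6.63) = 4.367×10^-5 K/W
R_polyurethane foam = ln(171.5/149.5)/(2π×0.0249×6.63) = 0.1324 K/W
R_outer film = 1/(h_o·2πr_oL) = 1/(22.5×2π×0.1715×6.63) = 0.006221 K/W
R_total = 0.1386 K/W
Q = ΔT/R_total = 107/0.1386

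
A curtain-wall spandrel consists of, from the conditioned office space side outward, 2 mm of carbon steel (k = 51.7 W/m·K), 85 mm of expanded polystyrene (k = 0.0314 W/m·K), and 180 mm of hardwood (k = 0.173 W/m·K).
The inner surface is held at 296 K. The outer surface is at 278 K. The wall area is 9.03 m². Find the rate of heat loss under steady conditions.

Q ≈ 43.4 W

Treating each layer as a thermal resistance in series:
R_carbon steel = L/(kA) = 0.002/(51.7×9.03) = 4.284×10^-6 K/W
R_expanded polystyrene = L/(kA) = 0.085/(0.0314×9.03) = 0.2998 K/W
R_hardwood = L/(kA) = 0.18/(0.173×9.03) = 0.1152 K/W
R_total = 0.415 K/W
Q = ΔT / R_total = 18 / 0.415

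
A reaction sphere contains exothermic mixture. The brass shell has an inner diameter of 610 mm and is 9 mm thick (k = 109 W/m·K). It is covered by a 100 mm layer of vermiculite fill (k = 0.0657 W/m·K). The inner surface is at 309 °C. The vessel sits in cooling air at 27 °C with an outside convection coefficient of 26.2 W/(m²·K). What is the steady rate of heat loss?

Q ≈ 297 W

For a spherical shell R = (1/r₁ − 1/r₂)/(4πk); film R = 1/(h·4πr²). In series:
R_brass shell = (1/0.305 − 1/0.314)/(4π×109) = 6.861×10^-5 K/W
R_vermiculite fill = (1/0.314 − 1/0.414)/(4π×0.0657) = 0.9317 K/W
R_outer film = 1/(h·4πr_o²) = 1/(26.2×4π×0.414²) = 0.01772 K/W
R_total = 0.9495 K/W
Q = ΔT/R_total = 282/0.9495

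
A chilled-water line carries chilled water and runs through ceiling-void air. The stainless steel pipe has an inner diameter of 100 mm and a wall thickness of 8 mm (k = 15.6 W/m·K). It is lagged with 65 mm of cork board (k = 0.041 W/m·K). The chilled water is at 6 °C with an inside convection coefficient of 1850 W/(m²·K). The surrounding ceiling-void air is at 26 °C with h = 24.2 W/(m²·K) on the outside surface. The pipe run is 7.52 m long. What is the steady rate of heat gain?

Per-layer cylindrical resistances, series-summed:
R_inner film = 1/(h_i·2πr₁L) = 1/(1850×2π×0.05×7.52) = 2.288×10^-4 K/W
R_stainless steel pipe wall = ln(58/50)/(2π×15.6×7.52) = 2.014×10^-4 K/W
R_cork board = ln(123/58)/(2π×0.041×7.52) = 0.388 K/W
R_outer film = 1/(h_o·2πr_oL) = 1/(24.2×2π×0.123×7.52) = 0.00711 K/W
R_total = 0.3956 K/W
Q = ΔT/R_total = 20/0.3956

Q ≈ 50.6 W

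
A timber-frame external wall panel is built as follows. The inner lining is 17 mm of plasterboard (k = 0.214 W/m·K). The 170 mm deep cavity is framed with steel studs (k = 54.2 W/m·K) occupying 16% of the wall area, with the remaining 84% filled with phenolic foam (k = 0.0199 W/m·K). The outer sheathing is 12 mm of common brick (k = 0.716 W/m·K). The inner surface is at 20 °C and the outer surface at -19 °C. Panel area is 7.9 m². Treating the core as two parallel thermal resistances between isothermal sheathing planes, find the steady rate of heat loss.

Sheathing layers in series; stud and cavity paths in parallel between them.
R_inner = 0.017/(0.214×7.9) = 0.01006 K/W
R_stud  = 0.17/(54.2×0.16×7.9) = 0.002481 K/W
R_cav   = 0.17/(0.0199×0.84×7.9) = 1.287 K/W
1/R_core = 1/R_stud + 1/R_cav → R_core = 0.002477 K/W
R_outer = 0.012/(0.716×7.9) = 0.002121 K/W
R_total = 0.01465 K/W
Q = ΔT/R_total = 39/0.01465

Q ≈ 2660 W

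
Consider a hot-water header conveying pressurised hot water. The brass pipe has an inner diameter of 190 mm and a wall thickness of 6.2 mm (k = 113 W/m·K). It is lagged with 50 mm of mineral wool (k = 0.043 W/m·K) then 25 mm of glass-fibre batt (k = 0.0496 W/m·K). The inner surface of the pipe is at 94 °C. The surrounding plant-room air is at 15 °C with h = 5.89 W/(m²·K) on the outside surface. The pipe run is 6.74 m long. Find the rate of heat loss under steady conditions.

Radial resistances (cylindrical: R_cond = ln(r_o/r_i)/(2πkL), R_conv = 1/(h·2πrL)):
R_brass pipe wall = ln(101.2/95)/(2π×113×6.74) = 1.321×10^-5 K/W
R_mineral wool = ln(151.2/101.2)/(2π×0.043×6.74) = 0.2205 K/W
R_glass-fibre batt = ln(176.2/151.2)/(2π×0.0496×6.74) = 0.07285 K/W
R_outer film = 1/(h_o·2πr_oL) = 1/(5.89×2π×0.1762×6.74) = 0.02275 K/W
R_total = 0.3161 K/W
Q = ΔT/R_total = 79/0.3161

Q ≈ 250 W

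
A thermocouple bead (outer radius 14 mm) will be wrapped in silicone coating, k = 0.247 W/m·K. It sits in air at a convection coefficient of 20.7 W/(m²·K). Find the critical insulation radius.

For a sphere r_cr = 2k/h = 2×0.247/20.7
r_cr = 23.9 mm; since the bare radius (14 mm) is below r_cr, adding a thin layer of insulation will *increase* heat loss.

r_cr ≈ 23.9 mm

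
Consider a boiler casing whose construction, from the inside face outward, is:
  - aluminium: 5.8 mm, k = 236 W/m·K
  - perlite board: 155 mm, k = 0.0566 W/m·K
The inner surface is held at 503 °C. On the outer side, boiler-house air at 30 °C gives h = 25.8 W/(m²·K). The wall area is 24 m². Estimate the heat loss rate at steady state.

Series thermal resistances:
R_aluminium = L/(kA) = 0.0058/(236×24) = 1.024×10^-6 K/W
R_perlite board = L/(kA) = 0.155/(0.0566×24) = 0.1141 K/W
R_outer film = 1/(h_o·A) = 1/(25.8×24) = 0.001615 K/W
R_total = 0.1157 K/W
Q = ΔT / R_total = 473 / 0.1157

Q ≈ 4090 W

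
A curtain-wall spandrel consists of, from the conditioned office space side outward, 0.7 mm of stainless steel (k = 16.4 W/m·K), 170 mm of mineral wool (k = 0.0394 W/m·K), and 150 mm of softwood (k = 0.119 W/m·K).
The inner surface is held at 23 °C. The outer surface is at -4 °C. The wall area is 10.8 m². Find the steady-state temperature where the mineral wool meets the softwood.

T ≈ 2.1 °C

Thermal resistances in series:
R_stainless steel = L/(kA) = 0.0007/(16.4×10.8) = 3.952×10^-6 K/W
R_mineral wool = L/(kA) = 0.17/(0.0394×10.8) = 0.3995 K/W
R_softwood = L/(kA) = 0.15/(0.119×10.8) = 0.1167 K/W
R_total = 0.5162 K/W;  Q = ΔT/R_total = 27/0.5162 = 52.3 W
T_interface = T_inner − Q·ΣR(inner→interface) = 23 − 52.3×0.3995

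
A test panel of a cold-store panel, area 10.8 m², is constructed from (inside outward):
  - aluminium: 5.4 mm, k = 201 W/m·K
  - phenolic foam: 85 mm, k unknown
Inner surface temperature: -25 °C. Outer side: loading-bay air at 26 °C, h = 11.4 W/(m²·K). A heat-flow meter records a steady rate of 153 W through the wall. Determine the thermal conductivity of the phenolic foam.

k ≈ 0.0242 W/(m·K)

Thermal resistances in series:
R_aluminium = L/(kA) = 0.0054/(201×10.8) = 2.488×10^-6 K/W
R_outer film = 1/(h_o·A) = 1/(11.4×10.8) = 0.008122 K/W
Sum of known resistances R_other = 0.008125 K/W
Total R = ΔT/Q = 51/153 = 0.3333 K/W
R_phenolic foam = R_total − R_other = 0.3252 K/W
k = L/(R·A) = 0.085/(0.3252×10.8)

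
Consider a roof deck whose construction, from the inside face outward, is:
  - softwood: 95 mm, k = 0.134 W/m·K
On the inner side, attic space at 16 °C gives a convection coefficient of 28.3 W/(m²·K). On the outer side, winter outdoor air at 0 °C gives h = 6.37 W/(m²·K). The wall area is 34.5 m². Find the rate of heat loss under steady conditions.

Q ≈ 612 W

Treating each layer as a thermal resistance in series:
R_inner film = 1/(h_i·A) = 1/(28.3×34.5) = 0.001024 K/W
R_softwood = L/(kA) = 0.095/(0.134×34.5) = 0.02055 K/W
R_outer film = 1/(h_o·A) = 1/(6.37×34.5) = 0.00455 K/W
R_total = 0.02612 K/W
Q = ΔT / R_total = 16 / 0.02612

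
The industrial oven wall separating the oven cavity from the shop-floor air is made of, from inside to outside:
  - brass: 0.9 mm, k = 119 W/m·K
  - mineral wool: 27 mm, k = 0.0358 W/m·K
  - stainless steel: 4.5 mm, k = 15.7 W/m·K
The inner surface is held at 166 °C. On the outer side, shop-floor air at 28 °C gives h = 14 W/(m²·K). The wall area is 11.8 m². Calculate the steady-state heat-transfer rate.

Q ≈ 1970 W

Thermal resistances in series:
R_brass = L/(kA) = 0.0009/(119×11.8) = 6.409×10^-7 K/W
R_mineral wool = L/(kA) = 0.027/(0.0358×11.8) = 0.06391 K/W
R_stainless steel = L/(kA) = 0.0045/(15.7×11.8) = 2.429×10^-5 K/W
R_outer film = 1/(h_o·A) = 1/(14×11.8) = 0.006053 K/W
R_total = 0.06999 K/W
Q = ΔT / R_total = 138 / 0.06999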